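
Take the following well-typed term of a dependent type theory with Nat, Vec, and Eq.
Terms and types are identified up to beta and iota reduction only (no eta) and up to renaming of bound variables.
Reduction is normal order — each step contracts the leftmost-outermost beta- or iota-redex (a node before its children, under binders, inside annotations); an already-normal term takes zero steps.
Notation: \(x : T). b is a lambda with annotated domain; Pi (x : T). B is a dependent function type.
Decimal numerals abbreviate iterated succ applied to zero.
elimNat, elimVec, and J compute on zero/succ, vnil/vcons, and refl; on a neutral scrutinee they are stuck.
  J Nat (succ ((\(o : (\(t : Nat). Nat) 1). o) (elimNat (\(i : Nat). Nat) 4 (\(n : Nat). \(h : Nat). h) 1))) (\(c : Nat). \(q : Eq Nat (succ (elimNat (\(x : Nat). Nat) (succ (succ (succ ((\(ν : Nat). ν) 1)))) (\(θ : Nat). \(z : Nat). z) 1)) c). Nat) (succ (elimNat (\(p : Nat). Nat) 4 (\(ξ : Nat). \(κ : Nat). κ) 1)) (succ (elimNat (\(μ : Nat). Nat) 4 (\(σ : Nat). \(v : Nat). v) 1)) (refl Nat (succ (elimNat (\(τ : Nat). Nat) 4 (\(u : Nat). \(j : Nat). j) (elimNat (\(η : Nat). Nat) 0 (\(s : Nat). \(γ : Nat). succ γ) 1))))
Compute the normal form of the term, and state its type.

resulting normal form:
  5
inferred type:
  Nat


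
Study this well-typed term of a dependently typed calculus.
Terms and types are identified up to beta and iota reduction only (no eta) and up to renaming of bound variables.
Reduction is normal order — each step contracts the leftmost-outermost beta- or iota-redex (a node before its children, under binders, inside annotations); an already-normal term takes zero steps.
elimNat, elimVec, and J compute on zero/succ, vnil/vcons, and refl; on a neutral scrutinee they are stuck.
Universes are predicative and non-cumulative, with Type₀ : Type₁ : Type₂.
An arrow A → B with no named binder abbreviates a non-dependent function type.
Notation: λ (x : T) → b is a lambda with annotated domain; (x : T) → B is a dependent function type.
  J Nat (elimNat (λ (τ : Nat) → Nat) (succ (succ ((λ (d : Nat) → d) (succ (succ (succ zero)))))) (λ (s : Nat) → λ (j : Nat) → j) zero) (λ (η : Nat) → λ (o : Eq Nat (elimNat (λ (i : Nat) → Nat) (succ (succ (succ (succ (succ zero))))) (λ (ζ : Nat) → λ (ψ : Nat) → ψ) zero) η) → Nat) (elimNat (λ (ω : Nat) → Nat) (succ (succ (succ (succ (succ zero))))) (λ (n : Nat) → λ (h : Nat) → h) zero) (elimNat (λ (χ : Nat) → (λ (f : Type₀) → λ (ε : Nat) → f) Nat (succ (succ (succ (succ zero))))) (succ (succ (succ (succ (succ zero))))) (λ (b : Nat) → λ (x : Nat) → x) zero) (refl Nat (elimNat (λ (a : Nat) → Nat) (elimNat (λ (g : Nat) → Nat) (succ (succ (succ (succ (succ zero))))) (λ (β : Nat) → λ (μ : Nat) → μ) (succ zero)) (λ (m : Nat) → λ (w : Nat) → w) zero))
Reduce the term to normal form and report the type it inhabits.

reduced normal form:
  succ (succ (succ (succ (succ zero))))
inferred type:
  Nat
observation: contracting a J iota-redex first, the term normalizes in 2 steps.


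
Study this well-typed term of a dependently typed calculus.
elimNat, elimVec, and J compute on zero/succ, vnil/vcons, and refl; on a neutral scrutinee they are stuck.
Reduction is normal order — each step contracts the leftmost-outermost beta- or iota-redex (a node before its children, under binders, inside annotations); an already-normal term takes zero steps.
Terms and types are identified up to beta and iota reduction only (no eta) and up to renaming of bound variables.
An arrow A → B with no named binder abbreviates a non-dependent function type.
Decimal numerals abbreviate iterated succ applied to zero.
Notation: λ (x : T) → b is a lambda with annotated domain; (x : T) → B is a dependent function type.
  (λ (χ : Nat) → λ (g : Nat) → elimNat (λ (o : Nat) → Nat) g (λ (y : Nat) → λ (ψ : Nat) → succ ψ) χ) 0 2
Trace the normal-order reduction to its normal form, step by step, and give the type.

normal-order reduction sequence:
  (λ (χ : Nat) → λ (g : Nat) → elimNat (λ (o : Nat) → Nat) g (λ (y : Nat) → λ (ψ : Nat) → succ ψ) χ) 0 2
  ~> (λ (χ : Nat) → elimNat (λ (g : Nat) → Nat) χ (λ (o : Nat) → λ (y : Nat) → succ y) 0) 2
  ~> elimNat (λ (χ : Nat) → Nat) 2 (λ (g : Nat) → λ (o : Nat) → succ o) 0
  ~> 2
the term's type:
  Nat


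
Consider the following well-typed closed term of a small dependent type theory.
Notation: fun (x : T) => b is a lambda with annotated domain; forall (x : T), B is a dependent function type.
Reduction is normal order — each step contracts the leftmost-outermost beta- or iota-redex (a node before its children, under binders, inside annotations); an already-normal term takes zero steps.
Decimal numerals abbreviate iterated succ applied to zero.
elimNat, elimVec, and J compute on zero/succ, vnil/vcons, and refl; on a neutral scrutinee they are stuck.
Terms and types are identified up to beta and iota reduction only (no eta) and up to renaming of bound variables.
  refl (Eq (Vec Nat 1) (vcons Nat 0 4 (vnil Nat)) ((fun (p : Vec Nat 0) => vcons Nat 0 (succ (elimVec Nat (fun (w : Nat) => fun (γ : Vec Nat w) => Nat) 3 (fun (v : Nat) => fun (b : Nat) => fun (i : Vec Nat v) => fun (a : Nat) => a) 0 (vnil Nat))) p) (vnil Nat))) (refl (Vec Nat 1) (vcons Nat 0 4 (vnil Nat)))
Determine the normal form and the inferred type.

normal form:
  refl (Eq (Vec Nat 1) (vcons Nat 0 4 (vnil Nat)) (vcons Nat 0 4 (vnil Nat))) (refl (Vec Nat 1) (vcons Nat 0 4 (vnil Nat)))
the term's type:
  Eq (Eq (Vec Nat 1) (vcons Nat 0 4 (vnil Nat)) (vcons Nat 0 4 (vnil Nat))) (refl (Vec Nat 1) (vcons Nat 0 4 (vnil Nat))) (refl (Vec Nat 1) (vcons Nat 0 4 (vnil Nat)))


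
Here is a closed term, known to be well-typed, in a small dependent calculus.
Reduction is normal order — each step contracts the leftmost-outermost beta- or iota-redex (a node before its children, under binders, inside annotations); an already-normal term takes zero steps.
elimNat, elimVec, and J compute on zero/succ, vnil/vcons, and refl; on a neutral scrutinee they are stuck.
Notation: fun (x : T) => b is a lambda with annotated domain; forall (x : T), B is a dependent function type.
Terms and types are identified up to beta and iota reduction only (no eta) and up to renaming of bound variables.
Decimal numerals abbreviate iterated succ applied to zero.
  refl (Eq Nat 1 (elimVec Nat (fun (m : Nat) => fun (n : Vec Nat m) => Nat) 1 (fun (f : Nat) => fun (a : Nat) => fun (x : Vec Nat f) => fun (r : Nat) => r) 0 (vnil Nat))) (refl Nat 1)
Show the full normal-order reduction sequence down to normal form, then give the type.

normal-order reduction sequence:
  refl (Eq Nat 1 (elimVec Nat (fun (m : Nat) => fun (n : Vec Nat m) => Nat) 1 (fun (f : Nat) => fun (a : Nat) => fun (x : Vec Nat f) => fun (r : Nat) => r) 0 (vnil Nat))) (refl Nat 1)
  ~> refl (Eq Nat 1 1) (refl Nat 1)
inferred type:
  Eq (Eq Nat 1 1) (refl Nat 1) (refl Nat 1)


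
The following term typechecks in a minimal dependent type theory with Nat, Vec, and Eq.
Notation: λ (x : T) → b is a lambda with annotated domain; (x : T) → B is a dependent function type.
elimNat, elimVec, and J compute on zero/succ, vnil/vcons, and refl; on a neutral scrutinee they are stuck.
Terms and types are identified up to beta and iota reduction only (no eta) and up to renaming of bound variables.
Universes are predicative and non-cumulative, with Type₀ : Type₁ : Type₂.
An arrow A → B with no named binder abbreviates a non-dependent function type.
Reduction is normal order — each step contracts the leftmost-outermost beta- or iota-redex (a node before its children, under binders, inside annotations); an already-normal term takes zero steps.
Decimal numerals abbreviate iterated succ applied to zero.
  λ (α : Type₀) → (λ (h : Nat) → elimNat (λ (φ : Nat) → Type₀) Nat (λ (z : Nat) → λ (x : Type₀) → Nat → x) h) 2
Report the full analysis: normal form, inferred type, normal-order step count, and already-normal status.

reduced normal form:
  λ (α : Type₀) → Nat → Nat → Nat
the term's type:
  Type₀ → Type₀
steps to reach normal form (normal order): 8
already normal: no
first redex: a beta-redex


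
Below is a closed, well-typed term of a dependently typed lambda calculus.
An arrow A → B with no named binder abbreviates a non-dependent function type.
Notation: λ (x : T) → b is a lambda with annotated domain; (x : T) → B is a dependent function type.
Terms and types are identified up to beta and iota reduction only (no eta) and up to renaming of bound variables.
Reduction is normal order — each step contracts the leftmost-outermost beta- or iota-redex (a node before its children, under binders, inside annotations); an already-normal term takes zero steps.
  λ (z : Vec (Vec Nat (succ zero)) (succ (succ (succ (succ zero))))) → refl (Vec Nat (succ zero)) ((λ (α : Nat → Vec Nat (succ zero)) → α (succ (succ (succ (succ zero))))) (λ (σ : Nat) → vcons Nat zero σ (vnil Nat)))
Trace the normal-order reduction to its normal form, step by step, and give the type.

normal-order reduction sequence:
  λ (z : Vec (Vec Nat (succ zero)) (succ (succ (succ (succ zero))))) → refl (Vec Nat (succ zero)) ((λ (α : Nat → Vec Nat (succ zero)) → α (succ (succ (succ (succ zero))))) (λ (σ : Nat) → vcons Nat zero σ (vnil Nat)))
  ~> λ (z : Vec (Vec Nat (succ zero)) (succ (succ (succ (succ zero))))) → refl (Vec Nat (succ zero)) ((λ (α : Nat) → vcons Nat zero α (vnil Nat)) (succ (succ (succ (succ zero)))))
  ~> λ (z : Vec (Vec Nat (succ zero)) (succ (succ (succ (succ zero))))) → refl (Vec Nat (succ zero)) (vcons Nat zero (succ (succ (succ (succ zero)))) (vnil Nat))
inferred type:
  Vec (Vec Nat (succ zero)) (succ (succ (succ (succ zero)))) → Eq (Vec Nat (succ zero)) (vcons Nat zero (succ (succ (succ (succ zero)))) (vnil Nat)) (vcons Nat zero (succ (succ (succ (succ zero)))) (vnil Nat))


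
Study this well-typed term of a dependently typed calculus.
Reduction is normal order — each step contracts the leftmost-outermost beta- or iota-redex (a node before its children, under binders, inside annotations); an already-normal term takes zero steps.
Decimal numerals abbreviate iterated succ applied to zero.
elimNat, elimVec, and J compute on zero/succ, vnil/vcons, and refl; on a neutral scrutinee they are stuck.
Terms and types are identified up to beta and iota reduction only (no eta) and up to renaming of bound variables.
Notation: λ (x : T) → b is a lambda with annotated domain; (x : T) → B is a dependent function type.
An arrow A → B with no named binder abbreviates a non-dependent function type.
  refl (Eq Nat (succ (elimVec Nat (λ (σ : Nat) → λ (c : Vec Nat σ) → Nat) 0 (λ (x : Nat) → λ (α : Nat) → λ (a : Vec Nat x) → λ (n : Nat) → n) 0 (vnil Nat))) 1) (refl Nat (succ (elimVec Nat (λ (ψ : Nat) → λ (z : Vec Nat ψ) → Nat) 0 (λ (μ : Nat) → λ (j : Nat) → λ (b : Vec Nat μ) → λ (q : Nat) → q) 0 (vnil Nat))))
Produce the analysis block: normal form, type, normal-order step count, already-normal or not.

reduced normal form:
  refl (Eq Nat 1 1) (refl Nat 1)
type:
  Eq (Eq Nat 1 1) (refl Nat 1) (refl Nat 1)
steps to reach normal form (normal order): 2
already normal: no
first contracted redex: an elimVec iota-redex


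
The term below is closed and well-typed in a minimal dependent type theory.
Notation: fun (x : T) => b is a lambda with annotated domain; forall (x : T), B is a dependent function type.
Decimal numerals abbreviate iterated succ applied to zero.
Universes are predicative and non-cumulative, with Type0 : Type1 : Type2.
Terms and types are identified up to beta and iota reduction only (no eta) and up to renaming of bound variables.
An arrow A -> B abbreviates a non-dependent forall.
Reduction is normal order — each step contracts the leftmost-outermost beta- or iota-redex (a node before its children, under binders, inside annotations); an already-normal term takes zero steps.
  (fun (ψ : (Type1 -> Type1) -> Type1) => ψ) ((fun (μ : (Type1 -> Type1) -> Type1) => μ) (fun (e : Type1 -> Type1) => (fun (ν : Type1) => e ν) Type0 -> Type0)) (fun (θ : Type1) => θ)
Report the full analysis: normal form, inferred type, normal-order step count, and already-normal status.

reduced normal form:
  Type0 -> Type0
inferred type:
  Type1
reduction steps (normal order): 5
already normal: no
first redex: a beta-redex


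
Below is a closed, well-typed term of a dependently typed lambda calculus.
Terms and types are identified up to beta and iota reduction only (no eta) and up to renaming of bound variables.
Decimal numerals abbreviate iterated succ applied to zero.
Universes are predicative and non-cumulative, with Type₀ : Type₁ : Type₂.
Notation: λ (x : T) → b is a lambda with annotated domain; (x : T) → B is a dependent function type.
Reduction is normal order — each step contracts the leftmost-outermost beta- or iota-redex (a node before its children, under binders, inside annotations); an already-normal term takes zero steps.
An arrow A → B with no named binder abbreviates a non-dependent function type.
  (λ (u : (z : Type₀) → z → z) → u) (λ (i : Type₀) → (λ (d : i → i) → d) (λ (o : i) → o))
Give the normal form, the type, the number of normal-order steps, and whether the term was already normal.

resulting normal form:
  λ (u : Type₀) → λ (z : u) → z
the term's type:
  (u : Type₀) → u → u
reduction steps (normal order): 2
already normal: no
first contracted redex: a beta-redex


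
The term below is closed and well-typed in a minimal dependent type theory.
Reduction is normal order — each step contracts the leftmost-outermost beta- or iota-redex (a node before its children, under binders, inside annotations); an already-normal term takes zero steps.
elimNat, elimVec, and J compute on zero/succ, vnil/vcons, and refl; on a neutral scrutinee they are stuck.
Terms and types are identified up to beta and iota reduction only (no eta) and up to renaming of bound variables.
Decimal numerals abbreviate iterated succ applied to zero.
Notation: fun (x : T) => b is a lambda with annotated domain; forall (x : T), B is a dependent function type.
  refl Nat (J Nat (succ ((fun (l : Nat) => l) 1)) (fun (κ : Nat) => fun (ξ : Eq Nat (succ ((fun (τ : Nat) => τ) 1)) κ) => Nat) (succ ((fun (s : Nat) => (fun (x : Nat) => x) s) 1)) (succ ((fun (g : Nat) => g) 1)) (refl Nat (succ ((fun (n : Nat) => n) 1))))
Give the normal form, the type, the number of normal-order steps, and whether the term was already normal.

reduced normal form:
  refl Nat 2
type:
  Eq Nat 2 2
steps to reach normal form (normal order): 3
already normal: no
first contracted redex: a J iota-redex


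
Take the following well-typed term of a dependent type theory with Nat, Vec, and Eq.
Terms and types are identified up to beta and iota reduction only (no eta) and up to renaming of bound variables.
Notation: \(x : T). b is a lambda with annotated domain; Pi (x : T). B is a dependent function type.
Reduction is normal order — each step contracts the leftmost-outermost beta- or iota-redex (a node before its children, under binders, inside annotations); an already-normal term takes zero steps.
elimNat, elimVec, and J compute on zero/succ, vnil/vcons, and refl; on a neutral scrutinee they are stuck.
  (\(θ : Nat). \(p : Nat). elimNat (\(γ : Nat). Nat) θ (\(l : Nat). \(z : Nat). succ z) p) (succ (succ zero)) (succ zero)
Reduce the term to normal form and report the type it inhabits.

reduced normal form:
  succ (succ (succ zero))
type:
  Nat
observation: the term reaches its normal form after 6 normal-order steps.


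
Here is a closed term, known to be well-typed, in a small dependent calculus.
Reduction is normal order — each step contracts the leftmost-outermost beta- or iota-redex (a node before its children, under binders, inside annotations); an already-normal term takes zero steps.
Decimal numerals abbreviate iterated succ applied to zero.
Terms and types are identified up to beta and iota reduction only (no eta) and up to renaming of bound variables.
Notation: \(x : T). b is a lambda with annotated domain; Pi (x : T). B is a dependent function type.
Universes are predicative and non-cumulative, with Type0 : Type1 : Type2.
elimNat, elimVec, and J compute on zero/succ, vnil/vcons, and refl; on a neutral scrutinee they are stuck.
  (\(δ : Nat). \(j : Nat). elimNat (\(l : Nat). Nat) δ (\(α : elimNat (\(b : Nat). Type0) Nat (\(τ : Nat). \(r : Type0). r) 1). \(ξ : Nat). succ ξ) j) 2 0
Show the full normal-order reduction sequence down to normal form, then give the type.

normal-order reduction:
  (\(δ : Nat). \(j : Nat). elimNat (\(l : Nat). Nat) δ (\(α : elimNat (\(b : Nat). Type0) Nat (\(τ : Nat). \(r : Type0). r) 1). \(ξ : Nat). succ ξ) j) 2 0
  ~> (\(δ : Nat). elimNat (\(j : Nat). Nat) 2 (\(l : elimNat (\(α : Nat). Type0) Nat (\(b : Nat). \(τ : Type0). τ) 1). \(r : Nat). succ r) δ) 0
  ~> elimNat (\(δ : Nat). Nat) 2 (\(j : elimNat (\(l : Nat). Type0) Nat (\(α : Nat). \(b : Type0). b) 1). \(τ : Nat). succ τ) 0
  ~> 2
inferred type:
  Nat


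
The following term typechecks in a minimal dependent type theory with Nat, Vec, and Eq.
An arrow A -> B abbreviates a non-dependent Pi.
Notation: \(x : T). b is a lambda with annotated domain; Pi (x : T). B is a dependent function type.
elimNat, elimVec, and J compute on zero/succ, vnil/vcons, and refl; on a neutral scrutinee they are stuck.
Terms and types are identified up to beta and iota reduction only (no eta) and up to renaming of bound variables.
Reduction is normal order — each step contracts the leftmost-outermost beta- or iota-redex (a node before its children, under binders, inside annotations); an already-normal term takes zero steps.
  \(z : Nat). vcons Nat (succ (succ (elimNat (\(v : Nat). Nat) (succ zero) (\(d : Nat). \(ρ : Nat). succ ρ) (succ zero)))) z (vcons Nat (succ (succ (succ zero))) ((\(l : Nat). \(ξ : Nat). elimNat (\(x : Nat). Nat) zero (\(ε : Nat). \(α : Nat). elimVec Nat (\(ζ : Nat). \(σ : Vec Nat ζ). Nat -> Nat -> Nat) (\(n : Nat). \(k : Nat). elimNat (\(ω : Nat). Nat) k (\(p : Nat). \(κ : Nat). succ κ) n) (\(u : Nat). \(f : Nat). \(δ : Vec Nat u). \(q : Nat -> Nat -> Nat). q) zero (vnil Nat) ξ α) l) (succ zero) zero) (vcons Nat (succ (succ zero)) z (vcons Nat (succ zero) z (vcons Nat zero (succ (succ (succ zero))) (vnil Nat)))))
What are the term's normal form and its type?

reduced normal form:
  \(z : Nat). vcons Nat (succ (succ (succ (succ zero)))) z (vcons Nat (succ (succ (succ zero))) zero (vcons Nat (succ (succ zero)) z (vcons Nat (succ zero) z (vcons Nat zero (succ (succ (succ zero))) (vnil Nat)))))
type:
  Nat -> Vec Nat (succ (succ (succ (succ (succ zero)))))
observation: contracting an elimNat iota-redex first, the term normalizes in 14 steps.


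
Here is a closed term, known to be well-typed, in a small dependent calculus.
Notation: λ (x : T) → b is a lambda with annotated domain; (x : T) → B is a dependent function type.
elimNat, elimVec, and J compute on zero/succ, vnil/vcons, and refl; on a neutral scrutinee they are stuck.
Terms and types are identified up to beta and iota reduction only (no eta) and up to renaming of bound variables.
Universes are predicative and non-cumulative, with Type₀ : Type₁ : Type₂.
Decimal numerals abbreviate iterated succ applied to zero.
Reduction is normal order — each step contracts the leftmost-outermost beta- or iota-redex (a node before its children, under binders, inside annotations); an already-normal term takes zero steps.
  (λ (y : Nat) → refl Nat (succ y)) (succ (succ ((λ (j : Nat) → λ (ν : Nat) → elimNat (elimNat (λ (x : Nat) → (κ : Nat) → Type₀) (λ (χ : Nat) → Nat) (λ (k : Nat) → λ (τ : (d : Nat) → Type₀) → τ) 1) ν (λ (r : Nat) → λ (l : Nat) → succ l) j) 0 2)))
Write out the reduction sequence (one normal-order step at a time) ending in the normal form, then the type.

normal-order reduction sequence:
  (λ (y : Nat) → refl Nat (succ y)) (succ (succ ((λ (j : Nat) → λ (ν : Nat) → elimNat (elimNat (λ (x : Nat) → (κ : Nat) → Type₀) (λ (χ : Nat) → Nat) (λ (k : Nat) → λ (τ : (d : Nat) → Type₀) → τ) 1) ν (λ (r : Nat) → λ (l : Nat) → succ l) j) 0 2)))
  ~> refl Nat (succ (succ (succ ((λ (y : Nat) → λ (j : Nat) → elimNat (elimNat (λ (ν : Nat) → (x : Nat) → Type₀) (λ (κ : Nat) → Nat) (λ (χ : Nat) → λ (k : (τ : Nat) → Type₀) → k) 1) j (λ (d : Nat) → λ (r : Nat) → succ r) y) 0 2))))
  ~> refl Nat (succ (succ (succ ((λ (y : Nat) → elimNat (elimNat (λ (j : Nat) → (ν : Nat) → Type₀) (λ (x : Nat) → Nat) (λ (κ : Nat) → λ (χ : (k : Nat) → Type₀) → χ) 1) y (λ (τ : Nat) → λ (d : Nat) → succ d) 0) 2))))
  ~> refl Nat (succ (succ (succ (elimNat (elimNat (λ (y : Nat) → (j : Nat) → Type₀) (λ (ν : Nat) → Nat) (λ (x : Nat) → λ (κ : (χ : Nat) → Type₀) → κ) 1) 2 (λ (k : Nat) → λ (τ : Nat) → succ τ) 0))))
  ~> refl Nat 5
type:
  Eq Nat 5 5


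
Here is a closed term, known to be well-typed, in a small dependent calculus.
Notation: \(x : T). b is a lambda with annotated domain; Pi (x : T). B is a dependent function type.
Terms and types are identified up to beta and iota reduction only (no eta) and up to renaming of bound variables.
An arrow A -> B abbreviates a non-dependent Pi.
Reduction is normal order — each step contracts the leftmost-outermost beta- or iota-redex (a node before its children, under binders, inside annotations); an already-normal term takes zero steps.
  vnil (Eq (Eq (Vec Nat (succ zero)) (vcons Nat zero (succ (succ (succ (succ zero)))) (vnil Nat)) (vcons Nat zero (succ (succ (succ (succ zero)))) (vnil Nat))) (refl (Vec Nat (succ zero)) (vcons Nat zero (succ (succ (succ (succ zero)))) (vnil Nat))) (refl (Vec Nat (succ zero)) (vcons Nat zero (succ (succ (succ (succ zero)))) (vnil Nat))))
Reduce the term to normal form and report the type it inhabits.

resulting normal form:
  vnil (Eq (Eq (Vec Nat (succ zero)) (vcons Nat zero (succ (succ (succ (succ zero)))) (vnil Nat)) (vcons Nat zero (succ (succ (succ (succ zero)))) (vnil Nat))) (refl (Vec Nat (succ zero)) (vcons Nat zero (succ (succ (succ (succ zero)))) (vnil Nat))) (refl (Vec Nat (succ zero)) (vcons Nat zero (succ (succ (succ (succ zero)))) (vnil Nat))))
the term's type:
  Vec (Eq (Eq (Vec Nat (succ zero)) (vcons Nat zero (succ (succ (succ (succ zero)))) (vnil Nat)) (vcons Nat zero (succ (succ (succ (succ zero)))) (vnil Nat))) (refl (Vec Nat (succ zero)) (vcons Nat zero (succ (succ (succ (succ zero)))) (vnil Nat))) (refl (Vec Nat (succ zero)) (vcons Nat zero (succ (succ (succ (succ zero)))) (vnil Nat)))) zero
observation: the term is already in normal form.


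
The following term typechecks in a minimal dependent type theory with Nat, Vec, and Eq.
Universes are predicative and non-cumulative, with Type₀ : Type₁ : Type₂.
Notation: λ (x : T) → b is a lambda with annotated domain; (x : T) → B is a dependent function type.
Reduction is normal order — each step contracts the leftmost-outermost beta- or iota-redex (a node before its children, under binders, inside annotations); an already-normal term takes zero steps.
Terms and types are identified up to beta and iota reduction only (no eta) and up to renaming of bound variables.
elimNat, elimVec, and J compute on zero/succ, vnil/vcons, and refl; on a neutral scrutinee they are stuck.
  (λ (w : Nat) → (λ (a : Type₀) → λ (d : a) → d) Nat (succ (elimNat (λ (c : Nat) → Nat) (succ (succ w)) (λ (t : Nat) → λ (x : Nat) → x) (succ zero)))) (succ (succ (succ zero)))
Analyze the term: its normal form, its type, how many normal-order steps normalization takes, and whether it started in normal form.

normal form:
  succ (succ (succ (succ (succ (succ zero)))))
type:
  Nat
normal-order step count: 7
already normal: no
first redex: a beta-redex


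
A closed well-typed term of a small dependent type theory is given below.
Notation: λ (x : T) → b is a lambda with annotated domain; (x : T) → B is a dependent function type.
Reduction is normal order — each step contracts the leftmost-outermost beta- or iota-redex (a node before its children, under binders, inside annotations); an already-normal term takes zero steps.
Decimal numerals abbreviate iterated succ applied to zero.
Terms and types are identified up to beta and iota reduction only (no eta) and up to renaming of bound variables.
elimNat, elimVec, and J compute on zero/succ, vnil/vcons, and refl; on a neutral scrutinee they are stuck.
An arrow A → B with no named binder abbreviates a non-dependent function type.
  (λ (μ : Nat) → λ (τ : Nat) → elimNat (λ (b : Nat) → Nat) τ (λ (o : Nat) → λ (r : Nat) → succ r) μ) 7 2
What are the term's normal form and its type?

reduced normal form:
  9
inferred type:
  Nat
observation: reduction starts at a beta-redex, and 24 normal-order steps reach the normal form.


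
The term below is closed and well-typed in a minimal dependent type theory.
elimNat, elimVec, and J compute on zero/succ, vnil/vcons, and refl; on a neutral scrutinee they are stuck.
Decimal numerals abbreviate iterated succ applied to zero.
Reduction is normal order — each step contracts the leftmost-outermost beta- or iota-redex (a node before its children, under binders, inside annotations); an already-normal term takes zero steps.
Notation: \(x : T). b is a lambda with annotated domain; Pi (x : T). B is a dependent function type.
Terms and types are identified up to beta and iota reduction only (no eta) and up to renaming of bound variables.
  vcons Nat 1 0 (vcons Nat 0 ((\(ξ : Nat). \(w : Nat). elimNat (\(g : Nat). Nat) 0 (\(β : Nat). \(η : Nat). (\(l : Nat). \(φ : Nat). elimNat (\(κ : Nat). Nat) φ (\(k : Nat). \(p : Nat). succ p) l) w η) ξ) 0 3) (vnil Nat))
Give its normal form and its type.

resulting normal form:
  vcons Nat 1 0 (vcons Nat 0 0 (vnil Nat))
the term's type:
  Vec Nat 2


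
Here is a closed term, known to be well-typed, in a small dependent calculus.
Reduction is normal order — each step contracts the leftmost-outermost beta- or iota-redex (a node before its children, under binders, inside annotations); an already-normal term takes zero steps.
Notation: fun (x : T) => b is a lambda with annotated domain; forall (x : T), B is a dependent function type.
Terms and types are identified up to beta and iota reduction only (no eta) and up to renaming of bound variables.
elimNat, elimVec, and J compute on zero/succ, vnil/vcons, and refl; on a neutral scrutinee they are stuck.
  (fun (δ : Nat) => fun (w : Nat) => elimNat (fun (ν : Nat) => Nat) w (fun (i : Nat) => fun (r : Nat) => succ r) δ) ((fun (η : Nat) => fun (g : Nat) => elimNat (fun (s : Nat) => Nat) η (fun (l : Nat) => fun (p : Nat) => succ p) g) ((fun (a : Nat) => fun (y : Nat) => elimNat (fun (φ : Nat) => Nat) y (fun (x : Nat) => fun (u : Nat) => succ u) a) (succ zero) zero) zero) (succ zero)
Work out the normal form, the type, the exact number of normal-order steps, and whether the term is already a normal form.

reduced normal form:
  succ (succ zero)
type:
  Nat
reduction steps (normal order): 15
started in normal form: no
first redex: a beta-redex


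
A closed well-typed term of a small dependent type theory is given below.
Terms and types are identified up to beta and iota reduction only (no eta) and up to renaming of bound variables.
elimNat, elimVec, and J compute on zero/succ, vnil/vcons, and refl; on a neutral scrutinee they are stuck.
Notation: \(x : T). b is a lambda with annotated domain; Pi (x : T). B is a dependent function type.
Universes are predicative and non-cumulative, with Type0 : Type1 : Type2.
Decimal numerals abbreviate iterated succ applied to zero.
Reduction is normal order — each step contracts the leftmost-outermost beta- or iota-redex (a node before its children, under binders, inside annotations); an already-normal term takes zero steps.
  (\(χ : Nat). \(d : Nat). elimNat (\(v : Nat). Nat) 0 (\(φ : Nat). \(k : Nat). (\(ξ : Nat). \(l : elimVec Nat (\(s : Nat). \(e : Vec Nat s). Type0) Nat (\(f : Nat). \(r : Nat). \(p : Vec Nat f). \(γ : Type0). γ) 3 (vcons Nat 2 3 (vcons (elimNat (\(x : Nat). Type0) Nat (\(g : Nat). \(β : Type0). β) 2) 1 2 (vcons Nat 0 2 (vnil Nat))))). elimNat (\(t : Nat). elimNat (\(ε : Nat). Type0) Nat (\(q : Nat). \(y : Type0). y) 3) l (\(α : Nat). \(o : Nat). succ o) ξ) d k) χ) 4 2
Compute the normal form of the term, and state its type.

resulting normal form:
  8
the term's type:
  Nat


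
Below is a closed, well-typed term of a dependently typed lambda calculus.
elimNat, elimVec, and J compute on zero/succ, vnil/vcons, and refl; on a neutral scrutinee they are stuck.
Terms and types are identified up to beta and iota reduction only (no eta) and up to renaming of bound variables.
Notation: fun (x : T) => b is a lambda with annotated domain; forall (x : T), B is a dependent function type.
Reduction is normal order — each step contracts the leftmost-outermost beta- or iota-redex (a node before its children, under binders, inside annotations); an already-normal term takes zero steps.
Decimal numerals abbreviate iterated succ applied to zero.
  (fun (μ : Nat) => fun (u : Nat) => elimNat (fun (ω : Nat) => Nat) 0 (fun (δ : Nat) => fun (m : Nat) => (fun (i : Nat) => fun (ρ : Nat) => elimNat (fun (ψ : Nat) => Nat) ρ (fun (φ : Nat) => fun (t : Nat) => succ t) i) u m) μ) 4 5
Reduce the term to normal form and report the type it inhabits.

normal form:
  20
type:
  Nat


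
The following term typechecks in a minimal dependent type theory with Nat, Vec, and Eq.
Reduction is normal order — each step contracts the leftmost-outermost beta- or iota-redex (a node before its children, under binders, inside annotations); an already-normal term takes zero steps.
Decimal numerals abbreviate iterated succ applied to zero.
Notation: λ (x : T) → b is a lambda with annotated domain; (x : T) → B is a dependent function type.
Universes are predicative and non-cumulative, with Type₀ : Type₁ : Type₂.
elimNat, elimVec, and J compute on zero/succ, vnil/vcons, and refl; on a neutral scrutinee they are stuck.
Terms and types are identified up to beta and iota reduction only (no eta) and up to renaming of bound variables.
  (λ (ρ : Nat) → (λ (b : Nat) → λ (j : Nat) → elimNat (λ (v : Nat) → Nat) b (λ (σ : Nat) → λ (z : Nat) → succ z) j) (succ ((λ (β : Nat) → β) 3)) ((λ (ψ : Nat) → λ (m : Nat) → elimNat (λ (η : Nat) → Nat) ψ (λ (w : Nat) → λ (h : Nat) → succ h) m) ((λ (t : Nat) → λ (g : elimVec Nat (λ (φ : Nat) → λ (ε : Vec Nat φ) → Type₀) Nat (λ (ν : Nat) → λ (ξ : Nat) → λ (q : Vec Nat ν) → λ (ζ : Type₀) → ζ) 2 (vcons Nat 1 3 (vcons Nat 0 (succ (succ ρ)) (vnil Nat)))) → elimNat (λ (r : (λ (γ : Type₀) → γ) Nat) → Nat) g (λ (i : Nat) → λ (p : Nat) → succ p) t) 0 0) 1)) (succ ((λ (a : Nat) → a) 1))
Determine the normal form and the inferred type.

normal form:
  5
the term's type:
  Nat


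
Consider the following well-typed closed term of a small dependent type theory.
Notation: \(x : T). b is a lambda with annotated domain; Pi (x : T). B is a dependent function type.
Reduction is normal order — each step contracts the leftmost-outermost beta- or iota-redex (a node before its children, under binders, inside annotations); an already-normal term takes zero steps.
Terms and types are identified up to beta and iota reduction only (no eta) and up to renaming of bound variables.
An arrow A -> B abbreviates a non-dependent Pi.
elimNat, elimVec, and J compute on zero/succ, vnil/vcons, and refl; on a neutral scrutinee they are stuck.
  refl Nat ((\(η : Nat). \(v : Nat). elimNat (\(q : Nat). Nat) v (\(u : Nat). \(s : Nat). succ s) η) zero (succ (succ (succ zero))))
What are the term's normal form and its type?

reduced normal form:
  refl Nat (succ (succ (succ zero)))
inferred type:
  Eq Nat (succ (succ (succ zero))) (succ (succ (succ zero)))
observation: the first redex contracted is a beta-redex; the normal form is reached in 3 normal-order steps.


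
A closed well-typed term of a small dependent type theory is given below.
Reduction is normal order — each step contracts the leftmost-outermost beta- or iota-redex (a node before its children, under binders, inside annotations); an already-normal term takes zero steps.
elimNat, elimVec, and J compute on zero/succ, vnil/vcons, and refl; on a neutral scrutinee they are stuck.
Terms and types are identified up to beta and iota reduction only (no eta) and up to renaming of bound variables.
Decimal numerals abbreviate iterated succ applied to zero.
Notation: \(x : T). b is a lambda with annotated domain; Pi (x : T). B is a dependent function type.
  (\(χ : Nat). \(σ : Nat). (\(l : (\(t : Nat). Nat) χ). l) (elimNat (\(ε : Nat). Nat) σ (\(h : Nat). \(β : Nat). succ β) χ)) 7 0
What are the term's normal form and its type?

normal form:
  7
type:
  Nat
observation: normalization takes exactly 25 steps under the normal-order strategy.


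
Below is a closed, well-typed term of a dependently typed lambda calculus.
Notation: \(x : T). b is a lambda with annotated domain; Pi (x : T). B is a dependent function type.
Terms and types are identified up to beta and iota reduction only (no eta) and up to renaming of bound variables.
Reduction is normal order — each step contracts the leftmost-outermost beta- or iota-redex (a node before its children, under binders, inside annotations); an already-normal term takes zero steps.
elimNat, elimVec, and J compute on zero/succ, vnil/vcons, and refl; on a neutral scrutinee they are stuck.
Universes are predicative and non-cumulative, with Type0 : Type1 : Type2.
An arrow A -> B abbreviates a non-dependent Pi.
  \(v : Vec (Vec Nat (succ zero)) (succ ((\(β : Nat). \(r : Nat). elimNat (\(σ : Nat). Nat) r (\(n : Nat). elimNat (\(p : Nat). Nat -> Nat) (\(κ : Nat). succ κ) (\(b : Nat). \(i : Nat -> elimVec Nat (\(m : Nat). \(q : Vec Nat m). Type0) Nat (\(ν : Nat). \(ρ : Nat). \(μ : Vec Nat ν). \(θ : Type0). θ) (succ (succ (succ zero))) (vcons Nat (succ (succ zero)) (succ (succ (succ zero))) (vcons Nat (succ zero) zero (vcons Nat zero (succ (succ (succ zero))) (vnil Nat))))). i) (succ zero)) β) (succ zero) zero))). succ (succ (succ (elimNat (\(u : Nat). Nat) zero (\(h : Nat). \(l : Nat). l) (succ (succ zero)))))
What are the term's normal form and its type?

resulting normal form:
  \(v : Vec (Vec Nat (succ zero)) (succ (succ zero))). succ (succ (succ zero))
the term's type:
  Vec (Vec Nat (succ zero)) (succ (succ zero)) -> Nat


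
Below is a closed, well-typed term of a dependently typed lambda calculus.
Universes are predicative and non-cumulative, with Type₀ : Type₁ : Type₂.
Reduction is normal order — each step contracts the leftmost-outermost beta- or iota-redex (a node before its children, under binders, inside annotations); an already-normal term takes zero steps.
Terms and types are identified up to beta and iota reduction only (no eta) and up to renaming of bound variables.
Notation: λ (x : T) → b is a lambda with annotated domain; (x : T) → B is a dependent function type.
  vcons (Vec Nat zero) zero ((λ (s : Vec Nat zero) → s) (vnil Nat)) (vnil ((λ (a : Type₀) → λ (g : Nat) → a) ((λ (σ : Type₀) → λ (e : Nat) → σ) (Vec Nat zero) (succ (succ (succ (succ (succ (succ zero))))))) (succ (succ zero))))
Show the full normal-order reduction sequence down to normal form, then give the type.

reduction (normal order):
  vcons (Vec Nat zero) zero ((λ (s : Vec Nat zero) → s) (vnil Nat)) (vnil ((λ (a : Type₀) → λ (g : Nat) → a) ((λ (σ : Type₀) → λ (e : Nat) → σ) (Vec Nat zero) (succ (succ (succ (succ (succ (succ zero))))))) (succ (succ zero))))
  ~> vcons (Vec Nat zero) zero (vnil Nat) (vnil ((λ (s : Type₀) → λ (a : Nat) → s) ((λ (g : Type₀) → λ (σ : Nat) → g) (Vec Nat zero) (succ (succ (succ (succ (succ (succ zero))))))) (succ (succ zero))))
  ~> vcons (Vec Nat zero) zero (vnil Nat) (vnil ((λ (s : Nat) → (λ (a : Type₀) → λ (g : Nat) → a) (Vec Nat zero) (succ (succ (succ (succ (succ (succ zero))))))) (succ (succ zero))))
  ~> vcons (Vec Nat zero) zero (vnil Nat) (vnil ((λ (s : Type₀) → λ (a : Nat) → s) (Vec Nat zero) (succ (succ (succ (succ (succ (succ zero))))))))
  ~> vcons (Vec Nat zero) zero (vnil Nat) (vnil ((λ (s : Nat) → Vec Nat zero) (succ (succ (succ (succ (succ (succ zero))))))))
  ~> vcons (Vec Nat zero) zero (vnil Nat) (vnil (Vec Nat zero))
the term's type:
  Vec (Vec Nat zero) (succ zero)


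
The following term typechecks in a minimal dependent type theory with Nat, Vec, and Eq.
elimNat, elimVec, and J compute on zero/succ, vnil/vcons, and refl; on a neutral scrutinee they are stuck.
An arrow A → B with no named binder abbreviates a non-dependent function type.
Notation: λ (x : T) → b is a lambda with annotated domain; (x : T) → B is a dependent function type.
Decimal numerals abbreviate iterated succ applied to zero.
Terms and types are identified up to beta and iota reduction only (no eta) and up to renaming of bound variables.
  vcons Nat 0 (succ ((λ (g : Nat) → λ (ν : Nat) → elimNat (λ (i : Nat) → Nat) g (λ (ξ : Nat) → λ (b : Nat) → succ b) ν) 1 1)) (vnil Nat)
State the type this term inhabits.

inferred type:
  Vec Nat 1


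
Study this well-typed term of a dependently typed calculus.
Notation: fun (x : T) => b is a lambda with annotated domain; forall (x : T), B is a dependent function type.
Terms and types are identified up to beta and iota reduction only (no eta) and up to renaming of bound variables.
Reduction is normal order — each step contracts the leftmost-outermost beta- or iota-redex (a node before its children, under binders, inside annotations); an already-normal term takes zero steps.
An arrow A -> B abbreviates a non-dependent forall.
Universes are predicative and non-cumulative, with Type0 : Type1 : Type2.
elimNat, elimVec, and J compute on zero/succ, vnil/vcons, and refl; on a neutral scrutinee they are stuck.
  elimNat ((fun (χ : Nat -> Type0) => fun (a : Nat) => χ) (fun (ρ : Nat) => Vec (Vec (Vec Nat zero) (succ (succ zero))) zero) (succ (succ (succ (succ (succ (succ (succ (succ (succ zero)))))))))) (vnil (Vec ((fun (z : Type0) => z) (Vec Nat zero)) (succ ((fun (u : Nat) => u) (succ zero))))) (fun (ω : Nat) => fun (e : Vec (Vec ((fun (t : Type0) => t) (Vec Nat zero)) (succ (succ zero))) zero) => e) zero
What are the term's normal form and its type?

reduced normal form:
  vnil (Vec (Vec Nat zero) (succ (succ zero)))
type:
  Vec (Vec (Vec Nat zero) (succ (succ zero))) zero
observation: contracting an elimNat iota-redex first, the term normalizes in 3 steps.


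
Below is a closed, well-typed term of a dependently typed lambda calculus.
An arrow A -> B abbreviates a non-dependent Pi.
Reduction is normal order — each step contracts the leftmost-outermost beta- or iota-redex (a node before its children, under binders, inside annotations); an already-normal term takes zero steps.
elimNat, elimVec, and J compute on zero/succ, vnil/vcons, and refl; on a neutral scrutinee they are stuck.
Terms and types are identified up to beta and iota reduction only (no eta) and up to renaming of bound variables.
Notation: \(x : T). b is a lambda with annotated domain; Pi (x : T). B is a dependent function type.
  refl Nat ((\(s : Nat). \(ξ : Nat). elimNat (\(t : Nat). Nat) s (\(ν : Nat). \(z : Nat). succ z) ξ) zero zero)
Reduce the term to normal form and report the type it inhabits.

resulting normal form:
  refl Nat zero
the term's type:
  Eq Nat zero zero


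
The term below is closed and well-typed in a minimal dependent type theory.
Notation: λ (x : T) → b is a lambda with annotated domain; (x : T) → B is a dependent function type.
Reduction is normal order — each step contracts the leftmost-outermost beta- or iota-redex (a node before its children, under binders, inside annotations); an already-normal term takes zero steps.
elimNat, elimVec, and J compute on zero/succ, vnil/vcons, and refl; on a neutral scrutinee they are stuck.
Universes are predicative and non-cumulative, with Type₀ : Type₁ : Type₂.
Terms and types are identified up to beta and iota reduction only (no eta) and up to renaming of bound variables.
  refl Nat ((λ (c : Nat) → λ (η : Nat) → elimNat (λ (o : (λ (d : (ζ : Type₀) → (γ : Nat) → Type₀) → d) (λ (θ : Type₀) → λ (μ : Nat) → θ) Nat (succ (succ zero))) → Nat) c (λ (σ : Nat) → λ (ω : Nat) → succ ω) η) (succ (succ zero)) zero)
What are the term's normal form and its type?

normal form:
  refl Nat (succ (succ zero))
the term's type:
  Eq Nat (succ (succ zero)) (succ (succ zero))
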